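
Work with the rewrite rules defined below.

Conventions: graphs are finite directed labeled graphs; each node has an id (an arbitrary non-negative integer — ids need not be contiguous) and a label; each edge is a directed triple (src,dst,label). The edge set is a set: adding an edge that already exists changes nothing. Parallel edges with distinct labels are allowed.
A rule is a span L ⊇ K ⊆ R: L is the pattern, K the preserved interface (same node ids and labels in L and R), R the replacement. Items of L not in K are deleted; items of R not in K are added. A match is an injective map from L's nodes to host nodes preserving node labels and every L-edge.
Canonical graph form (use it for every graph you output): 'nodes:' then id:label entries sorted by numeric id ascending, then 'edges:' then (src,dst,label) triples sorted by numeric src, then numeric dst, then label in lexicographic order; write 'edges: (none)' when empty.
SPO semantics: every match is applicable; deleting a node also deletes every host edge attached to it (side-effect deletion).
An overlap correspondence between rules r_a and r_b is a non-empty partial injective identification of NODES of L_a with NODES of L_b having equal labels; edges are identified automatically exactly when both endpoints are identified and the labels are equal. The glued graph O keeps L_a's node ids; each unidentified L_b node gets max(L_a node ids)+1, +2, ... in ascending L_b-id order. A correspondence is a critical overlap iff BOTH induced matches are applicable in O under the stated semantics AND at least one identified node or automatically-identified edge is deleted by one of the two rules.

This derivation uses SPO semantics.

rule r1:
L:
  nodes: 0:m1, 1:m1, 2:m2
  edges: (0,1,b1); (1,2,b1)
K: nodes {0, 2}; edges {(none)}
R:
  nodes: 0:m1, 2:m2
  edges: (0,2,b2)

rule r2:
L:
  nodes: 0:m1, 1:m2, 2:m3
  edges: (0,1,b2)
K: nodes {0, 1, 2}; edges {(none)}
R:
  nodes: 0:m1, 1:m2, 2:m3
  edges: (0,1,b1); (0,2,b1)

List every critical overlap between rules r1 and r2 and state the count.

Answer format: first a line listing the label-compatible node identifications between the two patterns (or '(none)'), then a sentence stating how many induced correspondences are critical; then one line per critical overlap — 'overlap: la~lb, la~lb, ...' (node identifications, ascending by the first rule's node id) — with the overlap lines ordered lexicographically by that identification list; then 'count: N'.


label-compatible node identifications between L(r1) and L(r2): 0~0, 1~0, 2~1
2 of the induced correspondences are critical overlaps of r1 and r2.
overlap: 1~0
overlap: 1~0, 2~1
count: 2


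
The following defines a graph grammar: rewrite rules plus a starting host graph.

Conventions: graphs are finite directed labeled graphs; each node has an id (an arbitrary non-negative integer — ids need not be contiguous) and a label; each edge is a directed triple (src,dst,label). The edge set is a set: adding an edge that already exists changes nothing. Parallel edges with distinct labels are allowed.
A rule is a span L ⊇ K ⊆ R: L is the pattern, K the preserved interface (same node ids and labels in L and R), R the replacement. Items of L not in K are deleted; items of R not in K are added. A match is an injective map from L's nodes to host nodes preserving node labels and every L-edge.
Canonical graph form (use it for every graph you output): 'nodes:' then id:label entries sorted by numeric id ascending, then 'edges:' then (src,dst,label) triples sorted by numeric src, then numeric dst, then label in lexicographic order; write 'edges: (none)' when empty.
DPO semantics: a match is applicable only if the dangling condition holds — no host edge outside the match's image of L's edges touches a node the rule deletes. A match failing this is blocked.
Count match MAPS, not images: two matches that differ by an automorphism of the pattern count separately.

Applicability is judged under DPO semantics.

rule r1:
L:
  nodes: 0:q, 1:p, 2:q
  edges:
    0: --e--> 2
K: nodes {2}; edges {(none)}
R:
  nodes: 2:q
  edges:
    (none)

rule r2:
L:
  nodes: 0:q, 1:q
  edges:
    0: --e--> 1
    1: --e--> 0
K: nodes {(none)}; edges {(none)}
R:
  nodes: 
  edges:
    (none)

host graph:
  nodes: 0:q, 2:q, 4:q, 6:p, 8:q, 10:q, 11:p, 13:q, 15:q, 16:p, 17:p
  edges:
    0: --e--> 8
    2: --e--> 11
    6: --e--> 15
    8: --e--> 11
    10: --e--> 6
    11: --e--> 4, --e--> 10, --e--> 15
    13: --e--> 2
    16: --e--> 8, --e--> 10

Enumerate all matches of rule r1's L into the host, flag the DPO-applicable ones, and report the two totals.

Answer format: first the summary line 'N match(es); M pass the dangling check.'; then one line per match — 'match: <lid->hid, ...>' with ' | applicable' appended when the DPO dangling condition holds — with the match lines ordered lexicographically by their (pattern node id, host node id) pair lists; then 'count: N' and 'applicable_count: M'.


8 match(es); 2 pass the dangling check.
match: 0->0, 1->6, 2->8
match: 0->0, 1->11, 2->8
match: 0->0, 1->16, 2->8
match: 0->0, 1->17, 2->8 | applicable
match: 0->13, 1->6, 2->2
match: 0->13, 1->11, 2->2
match: 0->13, 1->16, 2->2
match: 0->13, 1->17, 2->2 | applicable
count: 8
applicable_count: 2


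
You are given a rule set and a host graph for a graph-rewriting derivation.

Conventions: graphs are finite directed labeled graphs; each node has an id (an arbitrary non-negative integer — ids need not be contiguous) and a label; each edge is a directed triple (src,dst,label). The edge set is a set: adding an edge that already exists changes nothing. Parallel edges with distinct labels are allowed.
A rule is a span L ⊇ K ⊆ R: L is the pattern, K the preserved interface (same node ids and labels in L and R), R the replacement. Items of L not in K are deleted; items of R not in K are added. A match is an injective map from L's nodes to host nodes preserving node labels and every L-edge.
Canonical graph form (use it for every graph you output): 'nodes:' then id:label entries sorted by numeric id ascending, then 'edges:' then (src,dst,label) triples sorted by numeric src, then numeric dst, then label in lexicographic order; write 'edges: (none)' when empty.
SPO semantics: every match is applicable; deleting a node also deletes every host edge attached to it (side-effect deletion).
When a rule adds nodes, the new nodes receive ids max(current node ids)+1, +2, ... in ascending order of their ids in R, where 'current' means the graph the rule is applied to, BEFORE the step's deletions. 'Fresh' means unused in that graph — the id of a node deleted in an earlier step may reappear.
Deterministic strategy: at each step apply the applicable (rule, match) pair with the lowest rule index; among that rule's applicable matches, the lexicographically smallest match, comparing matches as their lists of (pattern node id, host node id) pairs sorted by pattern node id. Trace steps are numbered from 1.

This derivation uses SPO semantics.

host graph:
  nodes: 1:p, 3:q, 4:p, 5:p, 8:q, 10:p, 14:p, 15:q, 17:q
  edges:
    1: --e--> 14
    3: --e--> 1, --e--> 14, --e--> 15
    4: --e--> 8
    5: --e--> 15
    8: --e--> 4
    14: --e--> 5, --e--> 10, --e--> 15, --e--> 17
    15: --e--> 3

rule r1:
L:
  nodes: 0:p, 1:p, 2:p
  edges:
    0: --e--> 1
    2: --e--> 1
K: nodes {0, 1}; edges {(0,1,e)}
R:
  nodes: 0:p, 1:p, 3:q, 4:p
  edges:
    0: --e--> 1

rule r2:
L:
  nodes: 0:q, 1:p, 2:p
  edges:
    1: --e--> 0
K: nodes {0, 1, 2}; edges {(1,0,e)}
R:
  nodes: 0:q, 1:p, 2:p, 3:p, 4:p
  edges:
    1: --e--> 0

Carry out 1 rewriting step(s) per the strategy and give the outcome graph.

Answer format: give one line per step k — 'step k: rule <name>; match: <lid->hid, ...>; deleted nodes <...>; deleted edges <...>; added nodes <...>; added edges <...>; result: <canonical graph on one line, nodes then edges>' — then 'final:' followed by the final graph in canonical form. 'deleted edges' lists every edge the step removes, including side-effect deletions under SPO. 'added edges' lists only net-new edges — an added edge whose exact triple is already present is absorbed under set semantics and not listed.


step 1: rule r2; match: 0->8, 1->4, 2->1; deleted nodes (none); deleted edges (none); added nodes 18, 19; added edges (none); result: nodes: 1:p, 3:q, 4:p, 5:p, 8:q, 10:p, 14:p, 15:q, 17:q, 18:p, 19:p edges: (1,14,e); (3,1,e); (3,14,e); (3,15,e); (4,8,e); (5,15,e); (8,4,e); (14,5,e); (14,10,e); (14,15,e); (14,17,e); (15,3,e)
final:
nodes: 1:p, 3:q, 4:p, 5:p, 8:q, 10:p, 14:p, 15:q, 17:q, 18:p, 19:p
edges: (1,14,e); (3,1,e); (3,14,e); (3,15,e); (4,8,e); (5,15,e); (8,4,e); (14,5,e); (14,10,e); (14,15,e); (14,17,e); (15,3,e)


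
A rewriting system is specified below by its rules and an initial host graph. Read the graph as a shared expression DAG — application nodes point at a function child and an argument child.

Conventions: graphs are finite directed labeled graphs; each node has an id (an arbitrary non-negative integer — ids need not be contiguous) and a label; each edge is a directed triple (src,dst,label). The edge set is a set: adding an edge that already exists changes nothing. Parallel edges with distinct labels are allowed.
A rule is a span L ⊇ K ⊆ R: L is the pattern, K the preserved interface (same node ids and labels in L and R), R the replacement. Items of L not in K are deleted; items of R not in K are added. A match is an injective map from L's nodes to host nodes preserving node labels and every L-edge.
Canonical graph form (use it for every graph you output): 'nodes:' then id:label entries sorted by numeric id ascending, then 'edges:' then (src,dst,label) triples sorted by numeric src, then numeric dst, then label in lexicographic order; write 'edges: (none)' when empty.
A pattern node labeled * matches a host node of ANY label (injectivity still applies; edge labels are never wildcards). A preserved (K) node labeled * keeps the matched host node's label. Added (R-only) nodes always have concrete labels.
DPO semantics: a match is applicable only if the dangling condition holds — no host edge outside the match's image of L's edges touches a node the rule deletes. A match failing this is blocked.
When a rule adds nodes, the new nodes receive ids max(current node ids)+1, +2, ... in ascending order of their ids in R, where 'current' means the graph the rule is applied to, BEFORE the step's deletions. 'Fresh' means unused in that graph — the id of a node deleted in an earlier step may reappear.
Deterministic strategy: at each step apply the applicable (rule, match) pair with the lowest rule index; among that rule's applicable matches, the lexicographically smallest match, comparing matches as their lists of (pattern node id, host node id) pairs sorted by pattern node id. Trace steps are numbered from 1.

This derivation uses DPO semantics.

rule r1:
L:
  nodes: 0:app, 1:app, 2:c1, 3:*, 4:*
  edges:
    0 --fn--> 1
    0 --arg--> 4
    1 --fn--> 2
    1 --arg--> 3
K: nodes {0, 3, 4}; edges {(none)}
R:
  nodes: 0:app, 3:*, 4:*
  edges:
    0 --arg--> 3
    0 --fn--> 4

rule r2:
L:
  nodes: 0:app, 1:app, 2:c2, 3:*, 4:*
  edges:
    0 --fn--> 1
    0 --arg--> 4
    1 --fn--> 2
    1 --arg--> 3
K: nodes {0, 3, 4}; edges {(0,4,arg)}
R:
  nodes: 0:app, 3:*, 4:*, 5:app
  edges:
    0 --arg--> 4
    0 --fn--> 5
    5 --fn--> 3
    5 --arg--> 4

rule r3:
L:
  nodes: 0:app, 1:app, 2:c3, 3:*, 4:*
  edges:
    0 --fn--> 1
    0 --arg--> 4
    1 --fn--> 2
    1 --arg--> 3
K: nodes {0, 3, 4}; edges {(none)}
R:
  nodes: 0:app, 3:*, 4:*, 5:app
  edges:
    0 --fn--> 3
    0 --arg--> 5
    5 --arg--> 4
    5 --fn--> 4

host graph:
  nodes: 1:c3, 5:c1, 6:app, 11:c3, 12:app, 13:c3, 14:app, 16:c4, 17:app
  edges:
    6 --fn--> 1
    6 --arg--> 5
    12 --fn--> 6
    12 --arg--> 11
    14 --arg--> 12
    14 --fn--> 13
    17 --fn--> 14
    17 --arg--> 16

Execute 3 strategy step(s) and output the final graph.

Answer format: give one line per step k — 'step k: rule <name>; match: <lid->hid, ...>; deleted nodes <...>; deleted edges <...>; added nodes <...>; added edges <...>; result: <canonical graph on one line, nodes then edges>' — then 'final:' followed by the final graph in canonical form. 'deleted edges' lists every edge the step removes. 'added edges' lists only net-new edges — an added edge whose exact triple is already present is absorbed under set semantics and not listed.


step 1: rule r3; match: 0->12, 1->6, 2->1, 3->5, 4->11; deleted nodes 1, 6; deleted edges (6,1,fn); (6,5,arg); (12,6,fn); (12,11,arg); added nodes 18; added edges (12,5,fn); (12,18,arg); (18,11,arg); (18,11,fn); result: nodes: 5:c1, 11:c3, 12:app, 13:c3, 14:app, 16:c4, 17:app, 18:app edges: (12,5,fn); (12,18,arg); (14,12,arg); (14,13,fn); (17,14,fn); (17,16,arg); (18,11,arg); (18,11,fn)
step 2: rule r3; match: 0->17, 1->14, 2->13, 3->12, 4->16; deleted nodes 13, 14; deleted edges (14,12,arg); (14,13,fn); (17,14,fn); (17,16,arg); added nodes 19; added edges (17,12,fn); (17,19,arg); (19,16,arg); (19,16,fn); result: nodes: 5:c1, 11:c3, 12:app, 16:c4, 17:app, 18:app, 19:app edges: (12,5,fn); (12,18,arg); (17,12,fn); (17,19,arg); (18,11,arg); (18,11,fn); (19,16,arg); (19,16,fn)
step 3: rule r1; match: 0->17, 1->12, 2->5, 3->18, 4->19; deleted nodes 5, 12; deleted edges (12,5,fn); (12,18,arg); (17,12,fn); (17,19,arg); added nodes (none); added edges (17,18,arg); (17,19,fn); result: nodes: 11:c3, 16:c4, 17:app, 18:app, 19:app edges: (17,18,arg); (17,19,fn); (18,11,arg); (18,11,fn); (19,16,arg); (19,16,fn)
final:
nodes: 11:c3, 16:c4, 17:app, 18:app, 19:app
edges: (17,18,arg); (17,19,fn); (18,11,arg); (18,11,fn); (19,16,arg); (19,16,fn)


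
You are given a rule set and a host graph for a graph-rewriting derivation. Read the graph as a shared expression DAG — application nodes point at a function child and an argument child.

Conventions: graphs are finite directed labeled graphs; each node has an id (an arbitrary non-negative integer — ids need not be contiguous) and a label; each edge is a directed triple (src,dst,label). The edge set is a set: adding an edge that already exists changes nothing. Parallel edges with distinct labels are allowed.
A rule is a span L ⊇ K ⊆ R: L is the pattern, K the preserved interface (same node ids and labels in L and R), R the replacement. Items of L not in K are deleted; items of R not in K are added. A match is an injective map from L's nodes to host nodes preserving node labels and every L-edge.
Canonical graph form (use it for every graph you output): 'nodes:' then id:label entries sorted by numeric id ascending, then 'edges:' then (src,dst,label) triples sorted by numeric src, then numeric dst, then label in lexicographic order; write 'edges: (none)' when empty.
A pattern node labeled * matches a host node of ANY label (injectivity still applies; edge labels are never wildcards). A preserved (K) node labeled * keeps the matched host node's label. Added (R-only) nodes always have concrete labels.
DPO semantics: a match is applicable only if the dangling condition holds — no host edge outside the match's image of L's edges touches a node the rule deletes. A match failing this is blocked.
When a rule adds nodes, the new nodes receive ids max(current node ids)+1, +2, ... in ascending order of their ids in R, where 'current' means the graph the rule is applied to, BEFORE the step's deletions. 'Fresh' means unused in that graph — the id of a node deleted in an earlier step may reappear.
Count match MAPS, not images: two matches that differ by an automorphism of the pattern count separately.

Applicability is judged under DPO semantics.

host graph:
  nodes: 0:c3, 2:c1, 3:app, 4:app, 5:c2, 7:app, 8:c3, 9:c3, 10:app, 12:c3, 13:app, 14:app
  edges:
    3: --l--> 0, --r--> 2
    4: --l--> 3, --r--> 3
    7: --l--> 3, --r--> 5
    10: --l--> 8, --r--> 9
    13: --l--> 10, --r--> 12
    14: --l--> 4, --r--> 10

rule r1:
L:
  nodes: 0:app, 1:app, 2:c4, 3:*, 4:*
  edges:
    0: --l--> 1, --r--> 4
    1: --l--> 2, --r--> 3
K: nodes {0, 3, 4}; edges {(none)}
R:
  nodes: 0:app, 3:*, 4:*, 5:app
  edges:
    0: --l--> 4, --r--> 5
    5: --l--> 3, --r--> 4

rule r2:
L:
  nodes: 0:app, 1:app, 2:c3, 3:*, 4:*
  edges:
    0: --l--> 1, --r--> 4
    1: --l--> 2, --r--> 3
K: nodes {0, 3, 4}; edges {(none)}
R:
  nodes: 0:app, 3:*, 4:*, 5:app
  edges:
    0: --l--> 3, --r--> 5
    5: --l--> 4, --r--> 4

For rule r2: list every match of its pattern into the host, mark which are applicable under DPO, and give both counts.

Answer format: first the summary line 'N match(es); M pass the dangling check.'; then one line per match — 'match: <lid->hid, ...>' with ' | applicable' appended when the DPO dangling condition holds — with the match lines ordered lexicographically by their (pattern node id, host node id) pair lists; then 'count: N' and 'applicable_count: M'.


2 match(es); 0 pass the dangling check.
match: 0->7, 1->3, 2->0, 3->2, 4->5
match: 0->13, 1->10, 2->8, 3->9, 4->12
count: 2
applicable_count: 0


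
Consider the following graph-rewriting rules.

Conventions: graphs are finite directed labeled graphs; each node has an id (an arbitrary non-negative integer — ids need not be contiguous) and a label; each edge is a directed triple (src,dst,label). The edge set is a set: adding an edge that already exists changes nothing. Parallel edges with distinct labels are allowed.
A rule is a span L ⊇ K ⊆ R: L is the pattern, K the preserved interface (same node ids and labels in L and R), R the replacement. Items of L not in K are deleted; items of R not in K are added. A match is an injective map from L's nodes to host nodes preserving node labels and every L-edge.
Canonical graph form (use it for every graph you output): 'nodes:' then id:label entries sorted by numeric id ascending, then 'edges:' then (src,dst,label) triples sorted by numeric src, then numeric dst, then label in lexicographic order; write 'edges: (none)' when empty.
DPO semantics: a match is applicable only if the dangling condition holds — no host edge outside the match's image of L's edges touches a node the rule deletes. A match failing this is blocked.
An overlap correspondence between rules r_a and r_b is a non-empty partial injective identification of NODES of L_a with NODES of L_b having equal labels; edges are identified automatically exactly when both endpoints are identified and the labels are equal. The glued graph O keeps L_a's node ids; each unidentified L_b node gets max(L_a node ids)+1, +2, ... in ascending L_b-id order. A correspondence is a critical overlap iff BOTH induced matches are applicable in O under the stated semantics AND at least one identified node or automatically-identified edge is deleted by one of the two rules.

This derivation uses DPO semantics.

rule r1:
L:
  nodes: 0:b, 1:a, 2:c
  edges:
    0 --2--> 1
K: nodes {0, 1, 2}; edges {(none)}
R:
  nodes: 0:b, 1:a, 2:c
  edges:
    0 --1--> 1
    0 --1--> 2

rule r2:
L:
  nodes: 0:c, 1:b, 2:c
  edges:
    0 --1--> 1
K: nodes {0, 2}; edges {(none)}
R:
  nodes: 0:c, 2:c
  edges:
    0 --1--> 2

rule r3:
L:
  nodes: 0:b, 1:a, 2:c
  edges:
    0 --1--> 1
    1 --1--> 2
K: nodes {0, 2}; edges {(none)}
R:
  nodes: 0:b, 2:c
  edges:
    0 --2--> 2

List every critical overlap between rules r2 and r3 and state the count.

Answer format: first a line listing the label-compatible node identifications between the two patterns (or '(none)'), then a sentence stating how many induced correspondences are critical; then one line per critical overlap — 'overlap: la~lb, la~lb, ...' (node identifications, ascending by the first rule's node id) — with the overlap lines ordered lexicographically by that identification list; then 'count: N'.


label-compatible node identifications between L(r2) and L(r3): 0~2, 1~0, 2~2
0 of the induced correspondences are critical overlaps of r2 and r3.
count: 0


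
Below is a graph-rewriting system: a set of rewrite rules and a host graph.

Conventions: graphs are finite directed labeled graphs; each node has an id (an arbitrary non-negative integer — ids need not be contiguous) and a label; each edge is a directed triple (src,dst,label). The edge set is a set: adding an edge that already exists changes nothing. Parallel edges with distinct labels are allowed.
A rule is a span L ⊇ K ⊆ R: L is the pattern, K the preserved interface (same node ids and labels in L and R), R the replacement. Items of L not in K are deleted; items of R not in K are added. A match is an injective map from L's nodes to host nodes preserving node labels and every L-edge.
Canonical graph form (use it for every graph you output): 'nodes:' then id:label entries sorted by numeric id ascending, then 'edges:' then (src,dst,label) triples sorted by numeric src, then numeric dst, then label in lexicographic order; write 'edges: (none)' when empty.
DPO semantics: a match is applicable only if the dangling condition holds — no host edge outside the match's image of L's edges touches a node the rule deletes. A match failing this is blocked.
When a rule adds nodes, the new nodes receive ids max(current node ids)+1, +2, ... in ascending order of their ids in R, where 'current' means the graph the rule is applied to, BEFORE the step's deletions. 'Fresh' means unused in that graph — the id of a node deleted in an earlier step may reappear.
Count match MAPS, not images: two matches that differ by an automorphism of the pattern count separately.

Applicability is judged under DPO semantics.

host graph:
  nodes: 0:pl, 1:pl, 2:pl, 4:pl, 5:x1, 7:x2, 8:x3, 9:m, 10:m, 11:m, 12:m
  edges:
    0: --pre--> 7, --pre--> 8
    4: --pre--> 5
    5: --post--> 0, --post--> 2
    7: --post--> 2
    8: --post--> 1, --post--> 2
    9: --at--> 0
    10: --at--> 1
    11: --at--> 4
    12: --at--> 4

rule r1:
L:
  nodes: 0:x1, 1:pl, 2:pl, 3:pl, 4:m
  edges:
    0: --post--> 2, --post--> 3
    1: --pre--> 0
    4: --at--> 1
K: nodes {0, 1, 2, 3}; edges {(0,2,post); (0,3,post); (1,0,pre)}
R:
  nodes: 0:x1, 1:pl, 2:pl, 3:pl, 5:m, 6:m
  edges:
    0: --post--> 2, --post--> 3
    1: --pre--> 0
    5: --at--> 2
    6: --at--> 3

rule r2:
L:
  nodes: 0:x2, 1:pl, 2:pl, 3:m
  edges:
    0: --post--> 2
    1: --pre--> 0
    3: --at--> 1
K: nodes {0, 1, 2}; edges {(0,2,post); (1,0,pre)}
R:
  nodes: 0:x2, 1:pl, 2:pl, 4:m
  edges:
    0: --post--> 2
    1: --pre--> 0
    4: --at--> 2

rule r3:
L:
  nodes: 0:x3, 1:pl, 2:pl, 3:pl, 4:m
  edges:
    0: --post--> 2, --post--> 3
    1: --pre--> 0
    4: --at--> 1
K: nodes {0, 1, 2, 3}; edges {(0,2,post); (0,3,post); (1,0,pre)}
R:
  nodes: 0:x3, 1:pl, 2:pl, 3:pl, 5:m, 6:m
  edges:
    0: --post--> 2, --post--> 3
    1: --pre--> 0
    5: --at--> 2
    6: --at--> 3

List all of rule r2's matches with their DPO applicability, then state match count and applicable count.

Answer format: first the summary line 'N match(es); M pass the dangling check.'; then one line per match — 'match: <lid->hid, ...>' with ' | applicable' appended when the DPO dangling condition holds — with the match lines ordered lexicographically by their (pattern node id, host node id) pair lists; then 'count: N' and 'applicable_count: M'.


1 match(es); 1 pass the dangling check.
match: 0->7, 1->0, 2->2, 3->9 | applicable
count: 1
applicable_count: 1


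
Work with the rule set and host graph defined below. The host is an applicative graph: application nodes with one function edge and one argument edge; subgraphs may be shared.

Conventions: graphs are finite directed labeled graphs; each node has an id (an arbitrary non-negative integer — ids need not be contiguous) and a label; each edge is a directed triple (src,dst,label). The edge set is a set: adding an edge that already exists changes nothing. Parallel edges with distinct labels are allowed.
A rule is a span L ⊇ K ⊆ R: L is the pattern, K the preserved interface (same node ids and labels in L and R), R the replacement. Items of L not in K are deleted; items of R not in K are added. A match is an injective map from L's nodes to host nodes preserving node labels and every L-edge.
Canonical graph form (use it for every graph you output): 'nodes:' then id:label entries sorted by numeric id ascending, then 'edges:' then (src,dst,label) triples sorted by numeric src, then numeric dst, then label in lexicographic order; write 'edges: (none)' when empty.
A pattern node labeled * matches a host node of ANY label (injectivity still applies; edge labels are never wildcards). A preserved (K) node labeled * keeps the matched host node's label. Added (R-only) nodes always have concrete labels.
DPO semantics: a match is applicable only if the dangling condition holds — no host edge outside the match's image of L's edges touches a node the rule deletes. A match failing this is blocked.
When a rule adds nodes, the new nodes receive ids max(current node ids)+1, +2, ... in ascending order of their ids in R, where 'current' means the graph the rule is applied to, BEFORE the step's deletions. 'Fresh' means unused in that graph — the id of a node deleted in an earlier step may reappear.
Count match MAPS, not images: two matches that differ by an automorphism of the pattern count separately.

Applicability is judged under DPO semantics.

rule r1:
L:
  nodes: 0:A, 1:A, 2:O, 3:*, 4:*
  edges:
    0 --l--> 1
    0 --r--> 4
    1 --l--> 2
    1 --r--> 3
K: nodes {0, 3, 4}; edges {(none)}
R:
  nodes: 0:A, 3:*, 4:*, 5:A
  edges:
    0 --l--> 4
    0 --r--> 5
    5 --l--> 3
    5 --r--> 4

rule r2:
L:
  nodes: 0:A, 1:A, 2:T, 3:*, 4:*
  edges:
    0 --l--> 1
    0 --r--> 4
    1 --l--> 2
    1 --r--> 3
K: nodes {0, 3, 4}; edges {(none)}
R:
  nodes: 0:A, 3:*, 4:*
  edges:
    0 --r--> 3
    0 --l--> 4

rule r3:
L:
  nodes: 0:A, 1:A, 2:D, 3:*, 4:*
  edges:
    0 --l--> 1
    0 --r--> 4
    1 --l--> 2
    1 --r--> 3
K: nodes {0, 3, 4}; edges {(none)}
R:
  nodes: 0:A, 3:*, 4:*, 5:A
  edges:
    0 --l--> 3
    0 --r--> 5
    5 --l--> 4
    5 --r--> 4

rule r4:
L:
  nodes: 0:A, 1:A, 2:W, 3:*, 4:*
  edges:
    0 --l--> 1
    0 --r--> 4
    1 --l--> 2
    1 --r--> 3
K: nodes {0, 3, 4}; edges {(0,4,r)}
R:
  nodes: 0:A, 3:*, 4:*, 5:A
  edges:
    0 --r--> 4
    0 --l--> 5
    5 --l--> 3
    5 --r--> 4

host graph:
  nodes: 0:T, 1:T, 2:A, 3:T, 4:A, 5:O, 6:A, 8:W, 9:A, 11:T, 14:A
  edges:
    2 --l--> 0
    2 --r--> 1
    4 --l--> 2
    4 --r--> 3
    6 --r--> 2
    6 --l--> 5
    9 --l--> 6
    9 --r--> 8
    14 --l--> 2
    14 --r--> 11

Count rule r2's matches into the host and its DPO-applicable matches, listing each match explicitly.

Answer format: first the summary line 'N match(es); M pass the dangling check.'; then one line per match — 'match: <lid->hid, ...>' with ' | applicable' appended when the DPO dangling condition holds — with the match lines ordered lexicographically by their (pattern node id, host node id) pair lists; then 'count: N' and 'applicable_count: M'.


2 match(es); 0 pass the dangling check.
match: 0->4, 1->2, 2->0, 3->1, 4->3
match: 0->14, 1->2, 2->0, 3->1, 4->11
count: 2
applicable_count: 0


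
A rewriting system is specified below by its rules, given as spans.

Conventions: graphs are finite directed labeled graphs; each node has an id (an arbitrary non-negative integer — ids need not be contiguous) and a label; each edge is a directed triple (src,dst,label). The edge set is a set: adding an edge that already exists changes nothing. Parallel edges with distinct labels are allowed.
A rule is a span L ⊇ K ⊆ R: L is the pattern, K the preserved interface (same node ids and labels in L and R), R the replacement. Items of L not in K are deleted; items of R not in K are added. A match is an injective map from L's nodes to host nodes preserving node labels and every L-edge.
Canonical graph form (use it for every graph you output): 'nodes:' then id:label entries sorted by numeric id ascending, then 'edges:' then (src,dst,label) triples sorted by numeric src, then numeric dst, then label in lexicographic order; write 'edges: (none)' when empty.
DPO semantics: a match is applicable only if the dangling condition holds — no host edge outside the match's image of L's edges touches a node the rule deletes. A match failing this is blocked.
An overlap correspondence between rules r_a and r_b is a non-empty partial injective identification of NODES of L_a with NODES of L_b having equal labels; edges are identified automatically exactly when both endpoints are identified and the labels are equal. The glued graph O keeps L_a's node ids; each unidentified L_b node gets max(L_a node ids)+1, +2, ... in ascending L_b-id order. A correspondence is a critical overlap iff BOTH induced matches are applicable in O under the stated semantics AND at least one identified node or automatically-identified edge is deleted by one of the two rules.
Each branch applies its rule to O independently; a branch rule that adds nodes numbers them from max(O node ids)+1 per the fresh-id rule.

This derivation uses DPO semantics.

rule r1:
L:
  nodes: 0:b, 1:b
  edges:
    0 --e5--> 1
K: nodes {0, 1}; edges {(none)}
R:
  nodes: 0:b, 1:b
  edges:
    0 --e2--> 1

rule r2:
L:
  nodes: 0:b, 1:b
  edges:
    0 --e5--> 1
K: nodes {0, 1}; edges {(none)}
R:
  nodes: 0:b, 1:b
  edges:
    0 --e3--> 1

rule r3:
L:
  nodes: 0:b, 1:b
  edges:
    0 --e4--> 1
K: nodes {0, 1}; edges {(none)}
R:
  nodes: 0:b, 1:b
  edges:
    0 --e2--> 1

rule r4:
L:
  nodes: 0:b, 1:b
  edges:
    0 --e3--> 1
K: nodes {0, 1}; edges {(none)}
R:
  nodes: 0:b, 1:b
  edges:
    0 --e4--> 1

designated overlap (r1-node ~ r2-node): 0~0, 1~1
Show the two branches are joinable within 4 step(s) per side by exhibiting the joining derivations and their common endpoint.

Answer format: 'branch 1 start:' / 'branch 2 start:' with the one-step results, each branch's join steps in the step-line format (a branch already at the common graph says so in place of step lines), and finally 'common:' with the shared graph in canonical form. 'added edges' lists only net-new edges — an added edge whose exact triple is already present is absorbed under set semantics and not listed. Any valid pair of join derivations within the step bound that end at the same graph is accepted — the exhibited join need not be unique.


branch 1 start:
nodes: 0:b, 1:b
edges: (0,1,e2)
branch 2 start:
nodes: 0:b, 1:b
edges: (0,1,e3)
branch 1: already at the common graph (0 steps)
branch 2 step 1: rule r4; match: 0->0, 1->1; deleted nodes (none); deleted edges (0,1,e3); added nodes (none); added edges (0,1,e4); result: nodes: 0:b, 1:b edges: (0,1,e4)
branch 2 step 2: rule r3; match: 0->0, 1->1; deleted nodes (none); deleted edges (0,1,e4); added nodes (none); added edges (0,1,e2); result: nodes: 0:b, 1:b edges: (0,1,e2)
common:
nodes: 0:b, 1:b
edges: (0,1,e2)


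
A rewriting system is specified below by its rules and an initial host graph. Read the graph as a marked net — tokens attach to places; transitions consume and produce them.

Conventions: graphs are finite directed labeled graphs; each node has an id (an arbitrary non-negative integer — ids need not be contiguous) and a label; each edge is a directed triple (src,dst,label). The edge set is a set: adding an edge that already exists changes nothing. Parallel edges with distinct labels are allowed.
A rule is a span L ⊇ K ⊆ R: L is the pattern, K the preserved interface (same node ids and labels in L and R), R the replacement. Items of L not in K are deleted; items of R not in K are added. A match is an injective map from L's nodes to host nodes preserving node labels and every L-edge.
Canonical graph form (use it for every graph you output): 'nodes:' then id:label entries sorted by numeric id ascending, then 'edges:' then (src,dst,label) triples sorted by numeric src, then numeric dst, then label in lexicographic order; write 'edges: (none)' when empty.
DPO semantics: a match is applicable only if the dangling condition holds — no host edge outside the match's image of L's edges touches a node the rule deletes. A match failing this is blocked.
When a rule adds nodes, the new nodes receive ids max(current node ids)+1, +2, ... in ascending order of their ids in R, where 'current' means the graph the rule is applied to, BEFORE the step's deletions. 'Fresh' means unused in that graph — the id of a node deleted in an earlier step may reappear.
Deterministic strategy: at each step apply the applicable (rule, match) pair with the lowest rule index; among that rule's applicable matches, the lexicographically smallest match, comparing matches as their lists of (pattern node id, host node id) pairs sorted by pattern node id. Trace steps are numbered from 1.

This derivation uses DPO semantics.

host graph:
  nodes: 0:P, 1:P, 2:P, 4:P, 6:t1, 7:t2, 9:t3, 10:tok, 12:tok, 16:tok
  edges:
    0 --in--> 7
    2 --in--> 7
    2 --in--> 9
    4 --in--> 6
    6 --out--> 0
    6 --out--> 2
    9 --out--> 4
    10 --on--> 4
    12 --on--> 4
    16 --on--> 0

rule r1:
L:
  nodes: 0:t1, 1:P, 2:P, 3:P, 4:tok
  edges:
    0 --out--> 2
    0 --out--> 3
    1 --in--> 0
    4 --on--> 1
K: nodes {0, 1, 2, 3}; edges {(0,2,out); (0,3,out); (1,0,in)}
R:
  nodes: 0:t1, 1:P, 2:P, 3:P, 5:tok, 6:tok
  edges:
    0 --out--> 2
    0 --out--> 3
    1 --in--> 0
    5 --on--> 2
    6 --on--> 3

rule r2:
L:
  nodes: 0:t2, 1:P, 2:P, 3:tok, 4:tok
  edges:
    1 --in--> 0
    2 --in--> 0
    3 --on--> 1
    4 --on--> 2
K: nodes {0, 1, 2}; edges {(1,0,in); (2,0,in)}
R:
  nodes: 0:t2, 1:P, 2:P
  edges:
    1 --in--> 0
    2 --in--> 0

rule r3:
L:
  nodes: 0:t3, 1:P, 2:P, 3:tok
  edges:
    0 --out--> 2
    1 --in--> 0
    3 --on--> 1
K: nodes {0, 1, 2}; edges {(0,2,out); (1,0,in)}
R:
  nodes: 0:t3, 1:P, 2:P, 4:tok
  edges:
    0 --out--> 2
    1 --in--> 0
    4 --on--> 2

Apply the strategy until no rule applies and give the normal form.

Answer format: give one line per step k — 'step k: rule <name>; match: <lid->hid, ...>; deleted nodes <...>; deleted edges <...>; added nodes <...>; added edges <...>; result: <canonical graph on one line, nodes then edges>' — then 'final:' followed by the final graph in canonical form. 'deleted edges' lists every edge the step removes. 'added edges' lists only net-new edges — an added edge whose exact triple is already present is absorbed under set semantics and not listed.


step 1: rule r1; match: 0->6, 1->4, 2->0, 3->2, 4->10; deleted nodes 10; deleted edges (10,4,on); added nodes 17, 18; added edges (17,0,on); (18,2,on); result: nodes: 0:P, 1:P, 2:P, 4:P, 6:t1, 7:t2, 9:t3, 12:tok, 16:tok, 17:tok, 18:tok edges: (0,7,in); (2,7,in); (2,9,in); (4,6,in); (6,0,out); (6,2,out); (9,4,out); (12,4,on); (16,0,on); (17,0,on); (18,2,on)
step 2: rule r1; match: 0->6, 1->4, 2->0, 3->2, 4->12; deleted nodes 12; deleted edges (12,4,on); added nodes 19, 20; added edges (19,0,on); (20,2,on); result: nodes: 0:P, 1:P, 2:P, 4:P, 6:t1, 7:t2, 9:t3, 16:tok, 17:tok, 18:tok, 19:tok, 20:tok edges: (0,7,in); (2,7,in); (2,9,in); (4,6,in); (6,0,out); (6,2,out); (9,4,out); (16,0,on); (17,0,on); (18,2,on); (19,0,on); (20,2,on)
step 3: rule r2; match: 0->7, 1->0, 2->2, 3->16, 4->18; deleted nodes 16, 18; deleted edges (16,0,on); (18,2,on); added nodes (none); added edges (none); result: nodes: 0:P, 1:P, 2:P, 4:P, 6:t1, 7:t2, 9:t3, 17:tok, 19:tok, 20:tok edges: (0,7,in); (2,7,in); (2,9,in); (4,6,in); (6,0,out); (6,2,out); (9,4,out); (17,0,on); (19,0,on); (20,2,on)
step 4: rule r2; match: 0->7, 1->0, 2->2, 3->17, 4->20; deleted nodes 17, 20; deleted edges (17,0,on); (20,2,on); added nodes (none); added edges (none); result: nodes: 0:P, 1:P, 2:P, 4:P, 6:t1, 7:t2, 9:t3, 19:tok edges: (0,7,in); (2,7,in); (2,9,in); (4,6,in); (6,0,out); (6,2,out); (9,4,out); (19,0,on)
final:
nodes: 0:P, 1:P, 2:P, 4:P, 6:t1, 7:t2, 9:t3, 19:tok
edges: (0,7,in); (2,7,in); (2,9,in); (4,6,in); (6,0,out); (6,2,out); (9,4,out); (19,0,on)


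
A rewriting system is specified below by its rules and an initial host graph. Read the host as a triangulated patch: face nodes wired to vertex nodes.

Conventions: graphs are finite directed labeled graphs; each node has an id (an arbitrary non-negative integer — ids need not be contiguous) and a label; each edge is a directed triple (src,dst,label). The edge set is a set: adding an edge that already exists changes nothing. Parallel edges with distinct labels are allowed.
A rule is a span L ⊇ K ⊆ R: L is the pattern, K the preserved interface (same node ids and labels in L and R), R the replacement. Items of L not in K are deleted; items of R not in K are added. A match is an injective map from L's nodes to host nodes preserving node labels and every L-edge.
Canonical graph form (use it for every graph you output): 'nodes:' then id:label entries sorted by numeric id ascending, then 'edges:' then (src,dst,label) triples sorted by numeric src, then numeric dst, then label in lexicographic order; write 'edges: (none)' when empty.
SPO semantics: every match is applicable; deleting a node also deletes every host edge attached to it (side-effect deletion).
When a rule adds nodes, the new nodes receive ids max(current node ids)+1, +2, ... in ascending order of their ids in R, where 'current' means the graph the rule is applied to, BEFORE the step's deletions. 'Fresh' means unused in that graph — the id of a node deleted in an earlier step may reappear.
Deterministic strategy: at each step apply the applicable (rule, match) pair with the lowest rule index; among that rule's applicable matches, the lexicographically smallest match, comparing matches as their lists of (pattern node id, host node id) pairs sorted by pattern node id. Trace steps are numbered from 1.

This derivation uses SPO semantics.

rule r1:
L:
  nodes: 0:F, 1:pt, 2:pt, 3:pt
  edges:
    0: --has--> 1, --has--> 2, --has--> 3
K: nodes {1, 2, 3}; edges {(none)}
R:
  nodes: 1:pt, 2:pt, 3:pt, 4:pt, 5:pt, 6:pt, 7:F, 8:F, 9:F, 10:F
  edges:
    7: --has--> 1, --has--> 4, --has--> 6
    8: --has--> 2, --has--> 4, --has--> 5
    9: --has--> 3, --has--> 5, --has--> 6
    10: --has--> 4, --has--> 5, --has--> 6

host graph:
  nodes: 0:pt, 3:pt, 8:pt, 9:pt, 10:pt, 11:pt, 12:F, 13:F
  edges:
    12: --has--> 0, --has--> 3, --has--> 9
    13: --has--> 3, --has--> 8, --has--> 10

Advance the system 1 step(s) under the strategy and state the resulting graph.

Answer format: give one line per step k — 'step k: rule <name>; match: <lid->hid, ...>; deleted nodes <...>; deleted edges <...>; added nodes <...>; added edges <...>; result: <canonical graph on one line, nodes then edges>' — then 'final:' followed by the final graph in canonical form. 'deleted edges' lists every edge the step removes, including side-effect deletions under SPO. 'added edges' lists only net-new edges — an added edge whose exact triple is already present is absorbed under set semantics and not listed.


step 1: rule r1; match: 0->12, 1->0, 2->3, 3->9; deleted nodes 12; deleted edges (12,0,has); (12,3,has); (12,9,has); added nodes 14, 15, 16, 17, 18, 19, 20; added edges (17,0,has); (17,14,has); (17,16,has); (18,3,has); (18,14,has); (18,15,has); (19,9,has); (19,15,has); (19,16,has); (20,14,has); (20,15,has); (20,16,has); result: nodes: 0:pt, 3:pt, 8:pt, 9:pt, 10:pt, 11:pt, 13:F, 14:pt, 15:pt, 16:pt, 17:F, 18:F, 19:F, 20:F edges: (13,3,has); (13,8,has); (13,10,has); (17,0,has); (17,14,has); (17,16,has); (18,3,has); (18,14,has); (18,15,has); (19,9,has); (19,15,has); (19,16,has); (20,14,has); (20,15,has); (20,16,has)
final:
nodes: 0:pt, 3:pt, 8:pt, 9:pt, 10:pt, 11:pt, 13:F, 14:pt, 15:pt, 16:pt, 17:F, 18:F, 19:F, 20:F
edges: (13,3,has); (13,8,has); (13,10,has); (17,0,has); (17,14,has); (17,16,has); (18,3,has); (18,14,has); (18,15,has); (19,9,has); (19,15,has); (19,16,has); (20,14,has); (20,15,has); (20,16,has)


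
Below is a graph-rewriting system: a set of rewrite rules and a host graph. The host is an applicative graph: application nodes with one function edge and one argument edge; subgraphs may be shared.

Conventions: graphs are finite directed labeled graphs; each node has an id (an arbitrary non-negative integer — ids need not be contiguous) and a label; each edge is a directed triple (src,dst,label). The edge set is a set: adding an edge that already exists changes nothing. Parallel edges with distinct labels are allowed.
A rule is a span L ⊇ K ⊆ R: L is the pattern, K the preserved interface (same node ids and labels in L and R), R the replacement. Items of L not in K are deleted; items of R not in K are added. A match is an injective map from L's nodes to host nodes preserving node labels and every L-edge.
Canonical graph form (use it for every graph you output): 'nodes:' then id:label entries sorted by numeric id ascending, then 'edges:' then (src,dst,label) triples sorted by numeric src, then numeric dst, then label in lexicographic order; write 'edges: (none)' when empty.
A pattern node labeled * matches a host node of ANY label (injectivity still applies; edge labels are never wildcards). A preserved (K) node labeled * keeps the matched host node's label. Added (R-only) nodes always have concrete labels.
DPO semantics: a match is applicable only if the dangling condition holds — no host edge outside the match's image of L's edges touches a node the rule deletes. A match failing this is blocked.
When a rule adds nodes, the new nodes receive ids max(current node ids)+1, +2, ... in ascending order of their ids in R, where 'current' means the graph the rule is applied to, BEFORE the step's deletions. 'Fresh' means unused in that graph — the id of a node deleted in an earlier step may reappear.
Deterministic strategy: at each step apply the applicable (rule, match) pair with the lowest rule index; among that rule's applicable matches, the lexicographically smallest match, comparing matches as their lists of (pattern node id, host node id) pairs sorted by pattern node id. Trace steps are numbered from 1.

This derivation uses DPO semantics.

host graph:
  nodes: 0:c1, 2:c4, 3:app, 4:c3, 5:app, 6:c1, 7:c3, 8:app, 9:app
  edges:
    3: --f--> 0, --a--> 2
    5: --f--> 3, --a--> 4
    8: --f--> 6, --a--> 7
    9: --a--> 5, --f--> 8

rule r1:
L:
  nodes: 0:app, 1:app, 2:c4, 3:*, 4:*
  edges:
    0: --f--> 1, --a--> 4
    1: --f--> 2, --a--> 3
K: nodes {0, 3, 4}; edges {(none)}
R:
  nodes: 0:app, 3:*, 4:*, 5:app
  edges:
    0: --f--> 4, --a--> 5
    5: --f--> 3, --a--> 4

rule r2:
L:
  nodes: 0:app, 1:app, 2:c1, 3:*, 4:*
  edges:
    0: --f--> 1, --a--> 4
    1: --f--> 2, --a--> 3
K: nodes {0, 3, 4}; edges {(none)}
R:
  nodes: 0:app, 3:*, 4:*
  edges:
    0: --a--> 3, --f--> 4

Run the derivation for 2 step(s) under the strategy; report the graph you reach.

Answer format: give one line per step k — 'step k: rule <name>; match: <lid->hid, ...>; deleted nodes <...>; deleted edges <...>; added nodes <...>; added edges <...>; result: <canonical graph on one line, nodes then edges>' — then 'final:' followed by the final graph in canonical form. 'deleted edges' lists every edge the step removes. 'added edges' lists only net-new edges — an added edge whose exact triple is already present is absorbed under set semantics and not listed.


step 1: rule r2; match: 0->5, 1->3, 2->0, 3->2, 4->4; deleted nodes 0, 3; deleted edges (3,0,f); (3,2,a); (5,3,f); (5,4,a); added nodes (none); added edges (5,2,a); (5,4,f); result: nodes: 2:c4, 4:c3, 5:app, 6:c1, 7:c3, 8:app, 9:app edges: (5,2,a); (5,4,f); (8,6,f); (8,7,a); (9,5,a); (9,8,f)
step 2: rule r2; match: 0->9, 1->8, 2->6, 3->7, 4->5; deleted nodes 6, 8; deleted edges (8,6,f); (8,7,a); (9,5,a); (9,8,f); added nodes (none); added edges (9,5,f); (9,7,a); result: nodes: 2:c4, 4:c3, 5:app, 7:c3, 9:app edges: (5,2,a); (5,4,f); (9,5,f); (9,7,a)
final:
nodes: 2:c4, 4:c3, 5:app, 7:c3, 9:app
edges: (5,2,a); (5,4,f); (9,5,f); (9,7,a)
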